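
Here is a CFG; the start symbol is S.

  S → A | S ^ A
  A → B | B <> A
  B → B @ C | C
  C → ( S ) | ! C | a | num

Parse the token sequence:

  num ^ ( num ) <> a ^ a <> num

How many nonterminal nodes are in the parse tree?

[S [S [S [A [B [C num]]]] ^ [A [B [C ( [S [A [B [C num]]]] )]] <> [A [B [C a]]]]] ^ [A [B [C a]] <> [A [B [C num]]]]]

22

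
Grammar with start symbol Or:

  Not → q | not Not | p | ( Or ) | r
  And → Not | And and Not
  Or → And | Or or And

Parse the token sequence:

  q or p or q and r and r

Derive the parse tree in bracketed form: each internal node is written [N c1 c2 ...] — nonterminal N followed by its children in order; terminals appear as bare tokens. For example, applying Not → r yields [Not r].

[Or [Or [Or [And [Not q]]] or [And [Not p]]] or [And [And [And [Not q]] and [Not r]] and [Not r]]]

Or
Or or And
Or or And or And
And or And or And
Not or And or And
q or And or And
q or Not or And
q or p or And
q or p or And and Not
q or p or And and Not and Not
q or p or Not and Not and Not
q or p or q and Not and Not
q or p or q and r and Not
q or p or q and r and r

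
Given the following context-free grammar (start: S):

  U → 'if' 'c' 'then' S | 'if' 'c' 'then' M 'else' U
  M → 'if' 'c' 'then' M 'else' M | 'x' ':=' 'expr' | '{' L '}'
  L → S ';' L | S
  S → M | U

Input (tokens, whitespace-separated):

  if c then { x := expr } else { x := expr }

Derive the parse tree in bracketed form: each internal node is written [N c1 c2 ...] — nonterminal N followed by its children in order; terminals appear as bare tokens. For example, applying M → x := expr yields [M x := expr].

S
M
if c then M else M
if c then { L } else M
if c then { S } else M
if c then { M } else M
if c then { x := expr } else M
if c then { x := expr } else { L }
if c then { x := expr } else { S }
if c then { x := expr } else { M }
if c then { x := expr } else { x := expr }

[S [M if c then [M { [L [S [M x := expr]]] }] else [M { [L [S [M x := expr]]] }]]]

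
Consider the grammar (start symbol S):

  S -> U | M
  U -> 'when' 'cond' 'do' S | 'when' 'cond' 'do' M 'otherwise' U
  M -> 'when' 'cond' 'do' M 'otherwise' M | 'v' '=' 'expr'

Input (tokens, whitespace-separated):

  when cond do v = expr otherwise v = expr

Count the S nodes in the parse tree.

1

[S [M when cond do [M v = expr] otherwise [M v = expr]]]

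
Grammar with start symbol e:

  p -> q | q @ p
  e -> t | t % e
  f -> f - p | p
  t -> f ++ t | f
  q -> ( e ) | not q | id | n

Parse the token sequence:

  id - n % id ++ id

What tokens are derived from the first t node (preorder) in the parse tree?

id - n

[e [t [f [f [p [q id]]] - [p [q n]]]] % [e [t [f [p [q id]]] ++ [t [f [p [q id]]]]]]]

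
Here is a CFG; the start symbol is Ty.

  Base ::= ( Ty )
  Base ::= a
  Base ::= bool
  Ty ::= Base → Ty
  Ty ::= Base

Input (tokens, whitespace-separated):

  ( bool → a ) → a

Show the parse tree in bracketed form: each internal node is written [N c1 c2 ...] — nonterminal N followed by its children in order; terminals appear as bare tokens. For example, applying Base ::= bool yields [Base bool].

Ty
Base → Ty
( Ty ) → Ty
( Base → Ty ) → Ty
( bool → Ty ) → Ty
( bool → Base ) → Ty
( bool → a ) → Ty
( bool → a ) → Base
( bool → a ) → a

[Ty [Base ( [Ty [Base bool] → [Ty [Base a]]] )] → [Ty [Base a]]]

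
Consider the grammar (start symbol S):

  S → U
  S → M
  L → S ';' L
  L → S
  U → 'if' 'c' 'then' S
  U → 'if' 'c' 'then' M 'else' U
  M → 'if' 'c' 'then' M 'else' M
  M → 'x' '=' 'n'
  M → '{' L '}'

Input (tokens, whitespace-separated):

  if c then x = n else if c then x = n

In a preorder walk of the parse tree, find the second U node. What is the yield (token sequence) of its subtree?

[S [U if c then [M x = n] else [U if c then [S [M x = n]]]]]

if c then x = n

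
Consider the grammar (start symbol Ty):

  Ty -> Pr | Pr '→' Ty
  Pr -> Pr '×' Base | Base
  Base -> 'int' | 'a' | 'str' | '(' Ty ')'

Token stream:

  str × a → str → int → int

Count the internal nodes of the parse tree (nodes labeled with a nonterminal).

[Ty [Pr [Pr [Base str]] × [Base a]] → [Ty [Pr [Base str]] → [Ty [Pr [Base int]] → [Ty [Pr [Base int]]]]]]

14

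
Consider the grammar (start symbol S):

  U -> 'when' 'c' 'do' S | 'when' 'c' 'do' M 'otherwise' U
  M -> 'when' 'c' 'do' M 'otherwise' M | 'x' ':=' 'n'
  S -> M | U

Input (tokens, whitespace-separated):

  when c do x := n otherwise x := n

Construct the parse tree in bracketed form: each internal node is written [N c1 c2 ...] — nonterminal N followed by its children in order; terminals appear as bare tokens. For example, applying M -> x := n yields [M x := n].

[S [M when c do [M x := n] otherwise [M x := n]]]

S
M
when c do M otherwise M
when c do x := n otherwise M
when c do x := n otherwise x := n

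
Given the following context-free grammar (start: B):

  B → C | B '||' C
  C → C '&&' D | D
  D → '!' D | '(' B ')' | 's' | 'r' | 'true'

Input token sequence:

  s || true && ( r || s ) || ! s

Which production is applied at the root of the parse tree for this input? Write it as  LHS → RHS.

B → B '||' C

[B [B [B [C [D s]]] || [C [C [D true]] && [D ( [B [B [C [D r]]] || [C [D s]]] )]]] || [C [D ! [D s]]]]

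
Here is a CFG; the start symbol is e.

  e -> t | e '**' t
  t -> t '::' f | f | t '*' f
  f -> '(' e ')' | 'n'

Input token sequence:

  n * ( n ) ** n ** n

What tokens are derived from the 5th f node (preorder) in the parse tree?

n

[e [e [e [t [t [f n]] * [f ( [e [t [f n]]] )]]] ** [t [f n]]] ** [t [f n]]]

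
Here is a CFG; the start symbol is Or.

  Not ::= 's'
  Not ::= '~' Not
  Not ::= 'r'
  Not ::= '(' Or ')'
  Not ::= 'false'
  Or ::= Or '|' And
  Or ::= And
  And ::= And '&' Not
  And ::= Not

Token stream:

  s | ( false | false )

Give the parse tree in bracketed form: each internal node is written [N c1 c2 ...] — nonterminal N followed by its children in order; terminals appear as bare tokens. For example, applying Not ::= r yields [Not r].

[Or [Or [And [Not s]]] | [And [Not ( [Or [Or [And [Not false]]] | [And [Not false]]] )]]]

Or
Or | And
And | And
Not | And
s | And
s | Not
s | ( Or )
s | ( Or | And )
s | ( And | And )
s | ( Not | And )
s | ( false | And )
s | ( false | Not )
s | ( false | false )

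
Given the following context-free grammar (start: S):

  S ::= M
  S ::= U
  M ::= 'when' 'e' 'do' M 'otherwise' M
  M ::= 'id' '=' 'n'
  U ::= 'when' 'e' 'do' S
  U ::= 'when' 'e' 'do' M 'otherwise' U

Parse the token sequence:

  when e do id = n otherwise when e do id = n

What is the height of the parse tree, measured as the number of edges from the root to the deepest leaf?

[S [U when e do [M id = n] otherwise [U when e do [S [M id = n]]]]]

5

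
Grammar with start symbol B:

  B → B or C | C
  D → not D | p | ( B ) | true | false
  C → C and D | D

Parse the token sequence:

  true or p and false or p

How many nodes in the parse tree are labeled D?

[B [B [B [C [D true]]] or [C [C [D p]] and [D false]]] or [C [D p]]]

4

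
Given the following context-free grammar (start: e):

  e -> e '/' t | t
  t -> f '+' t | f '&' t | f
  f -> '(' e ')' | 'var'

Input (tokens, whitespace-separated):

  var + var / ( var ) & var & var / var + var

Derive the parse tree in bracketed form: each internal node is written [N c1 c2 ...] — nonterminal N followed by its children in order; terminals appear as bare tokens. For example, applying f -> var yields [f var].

[e [e [e [t [f var] + [t [f var]]]] / [t [f ( [e [t [f var]]] )] & [t [f var] & [t [f var]]]]] / [t [f var] + [t [f var]]]]

e
e / t
e / t / t
t / t / t
f + t / t / t
var + t / t / t
var + f / t / t
var + var / t / t
var + var / f & t / t
var + var / ( e ) & t / t
var + var / ( t ) & t / t
var + var / ( f ) & t / t
var + var / ( var ) & t / t
var + var / ( var ) & f & t / t
var + var / ( var ) & var & t / t
var + var / ( var ) & var & f / t
var + var / ( var ) & var & var / t
var + var / ( var ) & var & var / f + t
var + var / ( var ) & var & var / var + t
var + var / ( var ) & var & var / var + f
var + var / ( var ) & var & var / var + var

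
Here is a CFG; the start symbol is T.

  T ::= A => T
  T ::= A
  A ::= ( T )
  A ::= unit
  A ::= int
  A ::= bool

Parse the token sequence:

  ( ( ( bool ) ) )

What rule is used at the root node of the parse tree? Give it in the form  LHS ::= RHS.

[T [A ( [T [A ( [T [A ( [T [A bool]] )]] )]] )]]

T ::= A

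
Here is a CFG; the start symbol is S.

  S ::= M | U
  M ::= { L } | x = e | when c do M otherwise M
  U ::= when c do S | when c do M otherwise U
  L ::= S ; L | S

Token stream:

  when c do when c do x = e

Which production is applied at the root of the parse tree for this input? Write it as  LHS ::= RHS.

[S [U when c do [S [U when c do [S [M x = e]]]]]]

S ::= U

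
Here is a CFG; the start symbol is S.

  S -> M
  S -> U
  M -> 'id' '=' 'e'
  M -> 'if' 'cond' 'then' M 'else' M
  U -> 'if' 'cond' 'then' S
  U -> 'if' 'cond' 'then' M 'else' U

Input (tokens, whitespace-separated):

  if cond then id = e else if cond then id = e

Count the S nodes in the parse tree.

[S [U if cond then [M id = e] else [U if cond then [S [M id = e]]]]]

2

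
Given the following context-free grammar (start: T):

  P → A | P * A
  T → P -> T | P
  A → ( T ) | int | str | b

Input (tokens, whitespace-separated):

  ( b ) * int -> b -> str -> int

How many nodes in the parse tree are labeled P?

[T [P [P [A ( [T [P [A b]]] )]] * [A int]] -> [T [P [A b]] -> [T [P [A str]] -> [T [P [A int]]]]]]

6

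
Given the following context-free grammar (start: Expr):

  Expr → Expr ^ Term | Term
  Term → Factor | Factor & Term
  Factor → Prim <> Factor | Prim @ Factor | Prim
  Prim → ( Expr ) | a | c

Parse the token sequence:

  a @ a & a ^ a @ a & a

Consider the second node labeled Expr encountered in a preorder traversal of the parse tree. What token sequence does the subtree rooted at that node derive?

[Expr [Expr [Term [Factor [Prim a] @ [Factor [Prim a]]] & [Term [Factor [Prim a]]]]] ^ [Term [Factor [Prim a] @ [Factor [Prim a]]] & [Term [Factor [Prim a]]]]]

a @ a & a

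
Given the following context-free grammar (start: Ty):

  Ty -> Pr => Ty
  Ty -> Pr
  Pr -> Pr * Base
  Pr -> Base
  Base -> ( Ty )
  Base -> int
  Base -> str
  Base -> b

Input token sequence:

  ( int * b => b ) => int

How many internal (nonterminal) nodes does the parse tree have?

14

[Ty [Pr [Base ( [Ty [Pr [Pr [Base int]] * [Base b]] => [Ty [Pr [Base b]]]] )]] => [Ty [Pr [Base int]]]]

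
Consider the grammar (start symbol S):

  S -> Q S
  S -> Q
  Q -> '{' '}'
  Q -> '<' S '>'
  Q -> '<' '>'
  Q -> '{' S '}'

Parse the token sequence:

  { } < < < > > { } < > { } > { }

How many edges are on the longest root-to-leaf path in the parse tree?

8

[S [Q { }] [S [Q < [S [Q < [S [Q < >]] >] [S [Q { }] [S [Q < >] [S [Q { }]]]]] >] [S [Q { }]]]]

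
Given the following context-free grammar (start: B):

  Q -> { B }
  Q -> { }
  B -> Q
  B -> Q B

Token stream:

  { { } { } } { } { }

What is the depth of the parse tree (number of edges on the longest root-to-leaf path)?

[B [Q { [B [Q { }] [B [Q { }]]] }] [B [Q { }] [B [Q { }]]]]

5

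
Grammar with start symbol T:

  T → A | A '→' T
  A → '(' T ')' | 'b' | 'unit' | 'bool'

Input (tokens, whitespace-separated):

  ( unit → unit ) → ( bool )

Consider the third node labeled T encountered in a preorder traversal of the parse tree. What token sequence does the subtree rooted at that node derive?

unit

[T [A ( [T [A unit] → [T [A unit]]] )] → [T [A ( [T [A bool]] )]]]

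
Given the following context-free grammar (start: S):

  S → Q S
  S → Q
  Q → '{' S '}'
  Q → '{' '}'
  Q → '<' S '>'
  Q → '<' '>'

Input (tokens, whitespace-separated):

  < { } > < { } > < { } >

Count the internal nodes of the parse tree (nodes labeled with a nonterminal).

12

[S [Q < [S [Q { }]] >] [S [Q < [S [Q { }]] >] [S [Q < [S [Q { }]] >]]]]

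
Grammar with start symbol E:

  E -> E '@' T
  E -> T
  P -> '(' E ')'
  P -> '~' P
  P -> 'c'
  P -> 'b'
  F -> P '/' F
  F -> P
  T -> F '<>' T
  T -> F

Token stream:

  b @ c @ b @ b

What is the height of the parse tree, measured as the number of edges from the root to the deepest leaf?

7

[E [E [E [E [T [F [P b]]]] @ [T [F [P c]]]] @ [T [F [P b]]]] @ [T [F [P b]]]]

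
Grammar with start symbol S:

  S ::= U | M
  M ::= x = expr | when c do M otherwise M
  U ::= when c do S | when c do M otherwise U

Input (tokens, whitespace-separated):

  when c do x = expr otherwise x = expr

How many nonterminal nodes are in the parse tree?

[S [M when c do [M x = expr] otherwise [M x = expr]]]

4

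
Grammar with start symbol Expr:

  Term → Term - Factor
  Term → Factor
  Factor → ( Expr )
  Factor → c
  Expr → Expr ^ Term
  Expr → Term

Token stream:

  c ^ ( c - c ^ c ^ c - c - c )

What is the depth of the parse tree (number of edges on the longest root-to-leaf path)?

[Expr [Expr [Term [Factor c]]] ^ [Term [Factor ( [Expr [Expr [Expr [Term [Term [Factor c]] - [Factor c]]] ^ [Term [Factor c]]] ^ [Term [Term [Term [Factor c]] - [Factor c]] - [Factor c]]] )]]]

9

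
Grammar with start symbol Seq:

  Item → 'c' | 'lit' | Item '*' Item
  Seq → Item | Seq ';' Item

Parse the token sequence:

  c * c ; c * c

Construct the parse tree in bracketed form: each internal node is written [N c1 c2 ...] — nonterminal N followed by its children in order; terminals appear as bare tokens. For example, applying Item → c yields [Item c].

[Seq [Seq [Item [Item c] * [Item c]]] ; [Item [Item c] * [Item c]]]

Seq
Seq ; Item
Item ; Item
Item * Item ; Item
c * Item ; Item
c * c ; Item
c * c ; Item * Item
c * c ; c * Item
c * c ; c * c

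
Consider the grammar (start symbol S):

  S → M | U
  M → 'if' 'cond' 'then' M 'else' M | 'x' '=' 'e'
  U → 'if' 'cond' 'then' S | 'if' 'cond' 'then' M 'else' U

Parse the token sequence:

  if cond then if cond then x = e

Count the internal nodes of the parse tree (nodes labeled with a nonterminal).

6

[S [U if cond then [S [U if cond then [S [M x = e]]]]]]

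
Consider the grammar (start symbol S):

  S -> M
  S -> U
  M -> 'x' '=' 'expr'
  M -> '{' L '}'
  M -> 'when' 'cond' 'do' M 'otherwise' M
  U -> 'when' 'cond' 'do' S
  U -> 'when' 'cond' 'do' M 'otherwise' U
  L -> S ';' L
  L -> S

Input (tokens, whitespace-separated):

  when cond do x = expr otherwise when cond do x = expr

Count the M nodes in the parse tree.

[S [U when cond do [M x = expr] otherwise [U when cond do [S [M x = expr]]]]]

2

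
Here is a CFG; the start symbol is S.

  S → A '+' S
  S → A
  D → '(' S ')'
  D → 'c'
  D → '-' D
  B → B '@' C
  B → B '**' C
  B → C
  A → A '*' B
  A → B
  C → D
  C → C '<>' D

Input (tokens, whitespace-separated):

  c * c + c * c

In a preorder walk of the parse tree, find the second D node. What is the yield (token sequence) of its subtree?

[S [A [A [B [C [D c]]]] * [B [C [D c]]]] + [S [A [A [B [C [D c]]]] * [B [C [D c]]]]]]

c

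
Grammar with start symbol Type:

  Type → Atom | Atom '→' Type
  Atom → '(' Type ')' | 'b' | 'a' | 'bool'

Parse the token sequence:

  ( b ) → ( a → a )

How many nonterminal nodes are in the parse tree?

[Type [Atom ( [Type [Atom b]] )] → [Type [Atom ( [Type [Atom a] → [Type [Atom a]]] )]]]

10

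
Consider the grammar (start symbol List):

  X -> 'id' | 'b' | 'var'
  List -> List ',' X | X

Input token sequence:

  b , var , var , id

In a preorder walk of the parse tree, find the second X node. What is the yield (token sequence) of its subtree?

var

[List [List [List [List [X b]] , [X var]] , [X var]] , [X id]]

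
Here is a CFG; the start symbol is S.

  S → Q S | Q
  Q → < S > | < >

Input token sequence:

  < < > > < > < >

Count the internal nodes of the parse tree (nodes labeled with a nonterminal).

8

[S [Q < [S [Q < >]] >] [S [Q < >] [S [Q < >]]]]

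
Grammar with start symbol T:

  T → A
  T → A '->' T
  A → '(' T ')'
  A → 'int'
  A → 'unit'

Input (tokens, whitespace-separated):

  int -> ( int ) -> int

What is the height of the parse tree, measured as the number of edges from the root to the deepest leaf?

5

[T [A int] -> [T [A ( [T [A int]] )] -> [T [A int]]]]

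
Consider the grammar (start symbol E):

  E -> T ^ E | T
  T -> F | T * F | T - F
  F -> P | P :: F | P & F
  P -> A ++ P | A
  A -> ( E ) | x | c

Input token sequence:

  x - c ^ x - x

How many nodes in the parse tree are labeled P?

4

[E [T [T [F [P [A x]]]] - [F [P [A c]]]] ^ [E [T [T [F [P [A x]]]] - [F [P [A x]]]]]]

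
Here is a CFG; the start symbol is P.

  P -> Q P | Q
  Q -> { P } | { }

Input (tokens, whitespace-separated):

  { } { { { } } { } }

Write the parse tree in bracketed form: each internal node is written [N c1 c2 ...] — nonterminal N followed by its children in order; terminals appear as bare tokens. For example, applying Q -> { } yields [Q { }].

P
Q P
{ } P
{ } Q
{ } { P }
{ } { Q P }
{ } { { P } P }
{ } { { Q } P }
{ } { { { } } P }
{ } { { { } } Q }
{ } { { { } } { } }

[P [Q { }] [P [Q { [P [Q { [P [Q { }]] }] [P [Q { }]]] }]]]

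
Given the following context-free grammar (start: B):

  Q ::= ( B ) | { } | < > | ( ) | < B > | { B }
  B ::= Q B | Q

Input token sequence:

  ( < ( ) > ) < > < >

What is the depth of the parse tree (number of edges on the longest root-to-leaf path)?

[B [Q ( [B [Q < [B [Q ( )]] >]] )] [B [Q < >] [B [Q < >]]]]

6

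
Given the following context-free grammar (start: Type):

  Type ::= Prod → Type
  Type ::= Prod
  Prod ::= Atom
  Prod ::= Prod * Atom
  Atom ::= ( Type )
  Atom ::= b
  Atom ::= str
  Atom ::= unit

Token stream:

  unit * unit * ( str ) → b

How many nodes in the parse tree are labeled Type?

[Type [Prod [Prod [Prod [Atom unit]] * [Atom unit]] * [Atom ( [Type [Prod [Atom str]]] )]] → [Type [Prod [Atom b]]]]

3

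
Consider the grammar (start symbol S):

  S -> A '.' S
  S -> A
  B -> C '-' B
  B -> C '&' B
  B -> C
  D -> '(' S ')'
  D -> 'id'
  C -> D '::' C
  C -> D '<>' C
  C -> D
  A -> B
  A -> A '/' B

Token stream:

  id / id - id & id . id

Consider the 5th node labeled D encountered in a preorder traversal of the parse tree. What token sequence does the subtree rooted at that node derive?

[S [A [A [B [C [D id]]]] / [B [C [D id]] - [B [C [D id]] & [B [C [D id]]]]]] . [S [A [B [C [D id]]]]]]

id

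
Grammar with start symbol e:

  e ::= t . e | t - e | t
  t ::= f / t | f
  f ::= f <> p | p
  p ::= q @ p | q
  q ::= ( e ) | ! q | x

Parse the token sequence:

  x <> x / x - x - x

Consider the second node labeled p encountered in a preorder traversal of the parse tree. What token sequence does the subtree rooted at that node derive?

[e [t [f [f [p [q x]]] <> [p [q x]]] / [t [f [p [q x]]]]] - [e [t [f [p [q x]]]] - [e [t [f [p [q x]]]]]]]

x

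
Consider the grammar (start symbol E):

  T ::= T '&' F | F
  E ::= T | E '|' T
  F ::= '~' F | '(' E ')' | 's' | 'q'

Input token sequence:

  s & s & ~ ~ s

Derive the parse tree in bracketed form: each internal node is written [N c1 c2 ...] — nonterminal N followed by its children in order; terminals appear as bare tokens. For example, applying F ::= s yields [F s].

[E [T [T [T [F s]] & [F s]] & [F ~ [F ~ [F s]]]]]

E
T
T & F
T & F & F
F & F & F
s & F & F
s & s & F
s & s & ~ F
s & s & ~ ~ F
s & s & ~ ~ s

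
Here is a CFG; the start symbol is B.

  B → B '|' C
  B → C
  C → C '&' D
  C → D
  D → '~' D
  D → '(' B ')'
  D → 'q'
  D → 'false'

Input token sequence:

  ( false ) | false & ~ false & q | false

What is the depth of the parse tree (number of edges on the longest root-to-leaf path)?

[B [B [B [C [D ( [B [C [D false]]] )]]] | [C [C [C [D false]] & [D ~ [D false]]] & [D q]]] | [C [D false]]]

8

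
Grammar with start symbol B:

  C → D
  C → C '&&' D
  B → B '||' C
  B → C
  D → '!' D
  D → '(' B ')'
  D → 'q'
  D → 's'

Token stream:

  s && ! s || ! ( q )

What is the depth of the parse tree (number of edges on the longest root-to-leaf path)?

[B [B [C [C [D s]] && [D ! [D s]]]] || [C [D ! [D ( [B [C [D q]]] )]]]]

7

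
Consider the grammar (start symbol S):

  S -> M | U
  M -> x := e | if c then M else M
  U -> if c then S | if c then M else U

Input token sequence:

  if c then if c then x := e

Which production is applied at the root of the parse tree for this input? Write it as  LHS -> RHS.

[S [U if c then [S [U if c then [S [M x := e]]]]]]

S -> U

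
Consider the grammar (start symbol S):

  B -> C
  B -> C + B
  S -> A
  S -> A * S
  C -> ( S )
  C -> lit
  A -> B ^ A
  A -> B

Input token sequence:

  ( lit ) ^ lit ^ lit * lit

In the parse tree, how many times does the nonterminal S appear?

[S [A [B [C ( [S [A [B [C lit]]]] )]] ^ [A [B [C lit]] ^ [A [B [C lit]]]]] * [S [A [B [C lit]]]]]

3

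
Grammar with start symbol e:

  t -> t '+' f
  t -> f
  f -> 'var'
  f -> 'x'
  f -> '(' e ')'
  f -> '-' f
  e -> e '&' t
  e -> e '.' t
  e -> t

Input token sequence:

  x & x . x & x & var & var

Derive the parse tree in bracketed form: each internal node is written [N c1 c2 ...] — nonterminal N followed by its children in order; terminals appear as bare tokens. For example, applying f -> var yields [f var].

[e [e [e [e [e [e [t [f x]]] & [t [f x]]] . [t [f x]]] & [t [f x]]] & [t [f var]]] & [t [f var]]]

e
e & t
e & t & t
e & t & t & t
e . t & t & t & t
e & t . t & t & t & t
t & t . t & t & t & t
f & t . t & t & t & t
x & t . t & t & t & t
x & f . t & t & t & t
x & x . t & t & t & t
x & x . f & t & t & t
x & x . x & t & t & t
x & x . x & f & t & t
x & x . x & x & t & t
x & x . x & x & f & t
x & x . x & x & var & t
x & x . x & x & var & f
x & x . x & x & var & var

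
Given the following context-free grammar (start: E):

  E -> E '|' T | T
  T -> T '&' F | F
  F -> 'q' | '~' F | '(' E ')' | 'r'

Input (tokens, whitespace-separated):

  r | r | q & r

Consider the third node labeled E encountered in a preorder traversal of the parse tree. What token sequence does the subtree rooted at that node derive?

r

[E [E [E [T [F r]]] | [T [F r]]] | [T [T [F q]] & [F r]]]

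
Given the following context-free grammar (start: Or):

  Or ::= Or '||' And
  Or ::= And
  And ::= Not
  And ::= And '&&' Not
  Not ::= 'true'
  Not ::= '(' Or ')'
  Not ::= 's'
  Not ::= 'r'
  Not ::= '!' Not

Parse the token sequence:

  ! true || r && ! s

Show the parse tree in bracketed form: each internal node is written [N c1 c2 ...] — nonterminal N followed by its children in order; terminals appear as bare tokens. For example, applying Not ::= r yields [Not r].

[Or [Or [And [Not ! [Not true]]]] || [And [And [Not r]] && [Not ! [Not s]]]]

Or
Or || And
And || And
Not || And
! Not || And
! true || And
! true || And && Not
! true || Not && Not
! true || r && Not
! true || r && ! Not
! true || r && ! s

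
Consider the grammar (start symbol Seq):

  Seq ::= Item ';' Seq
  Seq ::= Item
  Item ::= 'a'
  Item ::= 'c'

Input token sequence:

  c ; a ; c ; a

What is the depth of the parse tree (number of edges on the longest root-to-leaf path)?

[Seq [Item c] ; [Seq [Item a] ; [Seq [Item c] ; [Seq [Item a]]]]]

5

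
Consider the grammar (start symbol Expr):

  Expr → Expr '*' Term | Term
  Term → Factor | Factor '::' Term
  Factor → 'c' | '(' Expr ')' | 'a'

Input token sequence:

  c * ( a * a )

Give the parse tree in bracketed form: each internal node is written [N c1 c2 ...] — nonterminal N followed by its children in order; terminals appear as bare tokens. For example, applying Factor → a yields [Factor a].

Expr
Expr * Term
Term * Term
Factor * Term
c * Term
c * Factor
c * ( Expr )
c * ( Expr * Term )
c * ( Term * Term )
c * ( Factor * Term )
c * ( a * Term )
c * ( a * Factor )
c * ( a * a )

[Expr [Expr [Term [Factor c]]] * [Term [Factor ( [Expr [Expr [Term [Factor a]]] * [Term [Factor a]]] )]]]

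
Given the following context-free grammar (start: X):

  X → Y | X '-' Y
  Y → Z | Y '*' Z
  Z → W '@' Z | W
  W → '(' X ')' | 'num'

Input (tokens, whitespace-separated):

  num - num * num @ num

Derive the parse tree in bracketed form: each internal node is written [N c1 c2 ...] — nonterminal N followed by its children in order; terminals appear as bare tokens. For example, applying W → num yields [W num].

X
X - Y
Y - Y
Z - Y
W - Y
num - Y
num - Y * Z
num - Z * Z
num - W * Z
num - num * Z
num - num * W @ Z
num - num * num @ Z
num - num * num @ W
num - num * num @ num

[X [X [Y [Z [W num]]]] - [Y [Y [Z [W num]]] * [Z [W num] @ [Z [W num]]]]]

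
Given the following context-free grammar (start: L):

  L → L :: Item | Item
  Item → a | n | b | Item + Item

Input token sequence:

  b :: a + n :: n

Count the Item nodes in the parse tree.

5

[L [L [L [Item b]] :: [Item [Item a] + [Item n]]] :: [Item n]]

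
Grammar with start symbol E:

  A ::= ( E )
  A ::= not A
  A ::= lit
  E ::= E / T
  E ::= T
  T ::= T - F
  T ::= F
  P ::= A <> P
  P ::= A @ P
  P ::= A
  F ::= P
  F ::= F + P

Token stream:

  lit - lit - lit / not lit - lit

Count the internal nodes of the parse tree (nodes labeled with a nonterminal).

23

[E [E [T [T [T [F [P [A lit]]]] - [F [P [A lit]]]] - [F [P [A lit]]]]] / [T [T [F [P [A not [A lit]]]]] - [F [P [A lit]]]]]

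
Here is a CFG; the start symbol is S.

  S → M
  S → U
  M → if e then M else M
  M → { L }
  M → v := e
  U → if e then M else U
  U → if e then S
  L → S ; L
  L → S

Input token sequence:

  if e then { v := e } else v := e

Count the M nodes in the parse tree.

4

[S [M if e then [M { [L [S [M v := e]]] }] else [M v := e]]]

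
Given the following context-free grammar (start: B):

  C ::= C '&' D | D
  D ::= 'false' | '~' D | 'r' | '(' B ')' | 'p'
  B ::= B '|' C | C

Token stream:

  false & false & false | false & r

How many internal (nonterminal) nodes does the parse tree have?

12

[B [B [C [C [C [D false]] & [D false]] & [D false]]] | [C [C [D false]] & [D r]]]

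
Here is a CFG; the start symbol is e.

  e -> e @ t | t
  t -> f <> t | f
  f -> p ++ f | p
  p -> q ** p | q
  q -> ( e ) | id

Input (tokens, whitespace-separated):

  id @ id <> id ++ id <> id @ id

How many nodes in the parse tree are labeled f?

[e [e [e [t [f [p [q id]]]]] @ [t [f [p [q id]]] <> [t [f [p [q id]] ++ [f [p [q id]]]] <> [t [f [p [q id]]]]]]] @ [t [f [p [q id]]]]]

6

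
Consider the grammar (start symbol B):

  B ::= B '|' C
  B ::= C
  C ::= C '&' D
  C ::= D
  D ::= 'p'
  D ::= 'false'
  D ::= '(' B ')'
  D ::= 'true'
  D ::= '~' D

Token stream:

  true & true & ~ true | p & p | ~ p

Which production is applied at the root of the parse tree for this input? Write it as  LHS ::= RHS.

[B [B [B [C [C [C [D true]] & [D true]] & [D ~ [D true]]]] | [C [C [D p]] & [D p]]] | [C [D ~ [D p]]]]

B ::= B '|' C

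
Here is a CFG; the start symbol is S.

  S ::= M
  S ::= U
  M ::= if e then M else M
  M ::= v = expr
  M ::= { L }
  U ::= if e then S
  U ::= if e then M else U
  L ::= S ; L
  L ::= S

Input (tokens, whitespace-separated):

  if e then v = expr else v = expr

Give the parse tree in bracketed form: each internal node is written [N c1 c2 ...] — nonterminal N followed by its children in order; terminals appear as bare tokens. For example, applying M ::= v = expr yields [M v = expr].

[S [M if e then [M v = expr] else [M v = expr]]]

S
M
if e then M else M
if e then v = expr else M
if e then v = expr else v = expr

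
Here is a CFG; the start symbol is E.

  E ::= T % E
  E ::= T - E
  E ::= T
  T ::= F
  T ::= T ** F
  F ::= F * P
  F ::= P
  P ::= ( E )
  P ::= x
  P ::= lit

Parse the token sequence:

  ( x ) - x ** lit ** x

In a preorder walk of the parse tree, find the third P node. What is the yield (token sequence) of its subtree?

x

[E [T [F [P ( [E [T [F [P x]]]] )]]] - [E [T [T [T [F [P x]]] ** [F [P lit]]] ** [F [P x]]]]]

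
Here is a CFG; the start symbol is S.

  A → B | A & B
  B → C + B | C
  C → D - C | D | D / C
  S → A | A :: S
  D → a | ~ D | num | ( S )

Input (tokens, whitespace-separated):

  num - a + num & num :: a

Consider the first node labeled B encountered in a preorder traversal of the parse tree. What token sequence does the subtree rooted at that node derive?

num - a + num

[S [A [A [B [C [D num] - [C [D a]]] + [B [C [D num]]]]] & [B [C [D num]]]] :: [S [A [B [C [D a]]]]]]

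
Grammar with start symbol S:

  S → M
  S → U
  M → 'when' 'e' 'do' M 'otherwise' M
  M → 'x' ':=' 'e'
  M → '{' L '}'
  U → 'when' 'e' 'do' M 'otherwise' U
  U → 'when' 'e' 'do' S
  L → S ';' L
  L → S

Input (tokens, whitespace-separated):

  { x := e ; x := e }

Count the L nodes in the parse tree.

[S [M { [L [S [M x := e]] ; [L [S [M x := e]]]] }]]

2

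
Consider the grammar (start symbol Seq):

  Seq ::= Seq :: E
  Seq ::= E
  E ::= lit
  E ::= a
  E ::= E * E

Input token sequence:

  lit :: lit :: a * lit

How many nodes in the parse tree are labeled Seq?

[Seq [Seq [Seq [E lit]] :: [E lit]] :: [E [E a] * [E lit]]]

3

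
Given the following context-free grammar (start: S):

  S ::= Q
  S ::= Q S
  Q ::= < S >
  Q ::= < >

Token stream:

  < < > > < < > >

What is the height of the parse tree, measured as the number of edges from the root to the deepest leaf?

5

[S [Q < [S [Q < >]] >] [S [Q < [S [Q < >]] >]]]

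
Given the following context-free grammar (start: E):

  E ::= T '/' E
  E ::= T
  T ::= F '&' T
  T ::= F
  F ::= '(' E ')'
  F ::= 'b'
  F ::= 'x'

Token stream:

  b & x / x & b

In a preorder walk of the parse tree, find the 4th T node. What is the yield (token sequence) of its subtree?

[E [T [F b] & [T [F x]]] / [E [T [F x] & [T [F b]]]]]

b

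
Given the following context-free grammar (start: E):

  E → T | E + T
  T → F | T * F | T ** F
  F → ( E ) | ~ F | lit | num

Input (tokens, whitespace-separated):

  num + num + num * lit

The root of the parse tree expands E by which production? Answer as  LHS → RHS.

[E [E [E [T [F num]]] + [T [F num]]] + [T [T [F num]] * [F lit]]]

E → E + T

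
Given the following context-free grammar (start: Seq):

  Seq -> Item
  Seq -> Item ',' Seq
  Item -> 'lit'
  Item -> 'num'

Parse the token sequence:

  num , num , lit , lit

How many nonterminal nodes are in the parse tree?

[Seq [Item num] , [Seq [Item num] , [Seq [Item lit] , [Seq [Item lit]]]]]

8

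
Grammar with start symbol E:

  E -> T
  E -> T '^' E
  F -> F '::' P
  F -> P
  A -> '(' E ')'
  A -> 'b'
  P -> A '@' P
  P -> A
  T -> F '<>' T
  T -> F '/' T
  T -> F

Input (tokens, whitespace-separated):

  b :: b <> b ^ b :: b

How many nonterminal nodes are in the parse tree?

[E [T [F [F [P [A b]]] :: [P [A b]]] <> [T [F [P [A b]]]]] ^ [E [T [F [F [P [A b]]] :: [P [A b]]]]]]

20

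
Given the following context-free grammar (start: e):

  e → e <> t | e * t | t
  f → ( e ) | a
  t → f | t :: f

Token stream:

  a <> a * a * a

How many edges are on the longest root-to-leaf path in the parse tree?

[e [e [e [e [t [f a]]] <> [t [f a]]] * [t [f a]]] * [t [f a]]]

6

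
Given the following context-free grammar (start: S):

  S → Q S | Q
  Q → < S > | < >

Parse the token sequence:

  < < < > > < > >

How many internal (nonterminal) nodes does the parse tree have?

8

[S [Q < [S [Q < [S [Q < >]] >] [S [Q < >]]] >]]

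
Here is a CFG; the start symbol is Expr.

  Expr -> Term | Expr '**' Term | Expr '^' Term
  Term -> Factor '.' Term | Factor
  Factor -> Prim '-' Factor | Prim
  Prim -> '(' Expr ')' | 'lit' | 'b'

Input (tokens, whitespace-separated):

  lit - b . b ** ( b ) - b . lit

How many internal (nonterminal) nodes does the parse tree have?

[Expr [Expr [Term [Factor [Prim lit] - [Factor [Prim b]]] . [Term [Factor [Prim b]]]]] ** [Term [Factor [Prim ( [Expr [Term [Factor [Prim b]]]] )] - [Factor [Prim b]]] . [Term [Factor [Prim lit]]]]]

22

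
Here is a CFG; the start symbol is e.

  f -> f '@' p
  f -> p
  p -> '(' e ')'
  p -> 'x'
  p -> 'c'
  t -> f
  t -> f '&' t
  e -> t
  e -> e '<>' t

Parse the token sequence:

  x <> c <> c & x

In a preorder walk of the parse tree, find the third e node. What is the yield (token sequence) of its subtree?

x

[e [e [e [t [f [p x]]]] <> [t [f [p c]]]] <> [t [f [p c]] & [t [f [p x]]]]]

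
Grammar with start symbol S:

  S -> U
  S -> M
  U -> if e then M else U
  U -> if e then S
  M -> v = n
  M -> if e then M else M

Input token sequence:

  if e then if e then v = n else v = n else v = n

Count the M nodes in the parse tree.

5

[S [M if e then [M if e then [M v = n] else [M v = n]] else [M v = n]]]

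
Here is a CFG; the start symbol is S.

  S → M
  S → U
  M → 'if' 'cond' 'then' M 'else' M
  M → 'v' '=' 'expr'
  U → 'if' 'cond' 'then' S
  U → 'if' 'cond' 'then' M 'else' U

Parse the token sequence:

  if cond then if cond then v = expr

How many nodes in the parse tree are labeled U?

[S [U if cond then [S [U if cond then [S [M v = expr]]]]]]

2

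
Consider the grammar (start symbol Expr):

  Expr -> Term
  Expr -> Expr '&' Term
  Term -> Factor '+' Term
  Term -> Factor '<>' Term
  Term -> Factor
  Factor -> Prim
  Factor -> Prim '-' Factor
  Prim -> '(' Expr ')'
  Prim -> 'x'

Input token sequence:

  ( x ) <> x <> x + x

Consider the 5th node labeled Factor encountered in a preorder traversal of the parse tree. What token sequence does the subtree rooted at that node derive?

x

[Expr [Term [Factor [Prim ( [Expr [Term [Factor [Prim x]]]] )]] <> [Term [Factor [Prim x]] <> [Term [Factor [Prim x]] + [Term [Factor [Prim x]]]]]]]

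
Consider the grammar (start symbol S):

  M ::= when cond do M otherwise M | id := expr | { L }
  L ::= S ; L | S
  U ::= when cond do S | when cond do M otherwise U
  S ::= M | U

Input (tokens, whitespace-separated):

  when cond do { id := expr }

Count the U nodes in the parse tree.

1

[S [U when cond do [S [M { [L [S [M id := expr]]] }]]]]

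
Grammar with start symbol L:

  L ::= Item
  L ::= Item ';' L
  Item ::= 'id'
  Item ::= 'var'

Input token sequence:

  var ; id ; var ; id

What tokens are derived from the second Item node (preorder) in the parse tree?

id

[L [Item var] ; [L [Item id] ; [L [Item var] ; [L [Item id]]]]]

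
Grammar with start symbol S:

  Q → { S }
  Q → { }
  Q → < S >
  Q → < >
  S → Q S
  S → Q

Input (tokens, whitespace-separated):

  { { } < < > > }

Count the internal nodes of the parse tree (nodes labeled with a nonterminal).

[S [Q { [S [Q { }] [S [Q < [S [Q < >]] >]]] }]]

8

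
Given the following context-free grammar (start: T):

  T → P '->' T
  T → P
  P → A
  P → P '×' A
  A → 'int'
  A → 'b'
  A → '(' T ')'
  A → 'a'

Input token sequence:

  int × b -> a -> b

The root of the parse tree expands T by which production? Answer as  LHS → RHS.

T → P '->' T

[T [P [P [A int]] × [A b]] -> [T [P [A a]] -> [T [P [A b]]]]]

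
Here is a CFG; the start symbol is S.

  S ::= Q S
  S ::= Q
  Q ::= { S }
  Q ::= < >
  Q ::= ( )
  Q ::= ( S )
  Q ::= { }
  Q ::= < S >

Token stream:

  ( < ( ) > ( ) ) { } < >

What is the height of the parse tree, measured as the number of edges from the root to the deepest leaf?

6

[S [Q ( [S [Q < [S [Q ( )]] >] [S [Q ( )]]] )] [S [Q { }] [S [Q < >]]]]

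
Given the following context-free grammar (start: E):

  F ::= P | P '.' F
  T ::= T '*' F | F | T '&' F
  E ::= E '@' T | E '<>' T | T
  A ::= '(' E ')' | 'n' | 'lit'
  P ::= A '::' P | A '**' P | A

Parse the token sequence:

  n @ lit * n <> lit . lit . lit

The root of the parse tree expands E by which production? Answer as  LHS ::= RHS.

[E [E [E [T [F [P [A n]]]]] @ [T [T [F [P [A lit]]]] * [F [P [A n]]]]] <> [T [F [P [A lit]] . [F [P [A lit]] . [F [P [A lit]]]]]]]

E ::= E '<>' T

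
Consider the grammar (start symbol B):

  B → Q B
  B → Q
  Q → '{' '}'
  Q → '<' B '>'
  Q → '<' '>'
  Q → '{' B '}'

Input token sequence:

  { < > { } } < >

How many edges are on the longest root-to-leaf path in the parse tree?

5

[B [Q { [B [Q < >] [B [Q { }]]] }] [B [Q < >]]]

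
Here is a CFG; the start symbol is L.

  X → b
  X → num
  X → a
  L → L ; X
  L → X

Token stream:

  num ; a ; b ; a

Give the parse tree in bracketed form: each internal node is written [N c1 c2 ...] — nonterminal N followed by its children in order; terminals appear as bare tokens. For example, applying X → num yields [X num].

[L [L [L [L [X num]] ; [X a]] ; [X b]] ; [X a]]

L
L ; X
L ; X ; X
L ; X ; X ; X
X ; X ; X ; X
num ; X ; X ; X
num ; a ; X ; X
num ; a ; b ; X
num ; a ; b ; a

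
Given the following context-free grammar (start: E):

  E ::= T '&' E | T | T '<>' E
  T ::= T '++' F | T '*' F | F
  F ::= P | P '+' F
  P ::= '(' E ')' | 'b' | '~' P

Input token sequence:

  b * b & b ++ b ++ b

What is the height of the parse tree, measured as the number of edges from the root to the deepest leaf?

[E [T [T [F [P b]]] * [F [P b]]] & [E [T [T [T [F [P b]]] ++ [F [P b]]] ++ [F [P b]]]]]

7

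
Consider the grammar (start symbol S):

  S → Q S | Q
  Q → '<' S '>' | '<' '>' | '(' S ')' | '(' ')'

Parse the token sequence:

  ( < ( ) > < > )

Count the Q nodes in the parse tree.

[S [Q ( [S [Q < [S [Q ( )]] >] [S [Q < >]]] )]]

4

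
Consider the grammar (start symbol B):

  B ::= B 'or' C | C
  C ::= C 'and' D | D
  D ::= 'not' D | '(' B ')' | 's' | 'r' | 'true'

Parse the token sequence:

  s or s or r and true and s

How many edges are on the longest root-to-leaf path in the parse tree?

5

[B [B [B [C [D s]]] or [C [D s]]] or [C [C [C [D r]] and [D true]] and [D s]]]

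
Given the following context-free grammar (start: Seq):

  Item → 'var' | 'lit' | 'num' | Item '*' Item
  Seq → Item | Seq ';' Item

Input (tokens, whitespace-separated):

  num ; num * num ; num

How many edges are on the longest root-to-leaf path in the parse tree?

[Seq [Seq [Seq [Item num]] ; [Item [Item num] * [Item num]]] ; [Item num]]

4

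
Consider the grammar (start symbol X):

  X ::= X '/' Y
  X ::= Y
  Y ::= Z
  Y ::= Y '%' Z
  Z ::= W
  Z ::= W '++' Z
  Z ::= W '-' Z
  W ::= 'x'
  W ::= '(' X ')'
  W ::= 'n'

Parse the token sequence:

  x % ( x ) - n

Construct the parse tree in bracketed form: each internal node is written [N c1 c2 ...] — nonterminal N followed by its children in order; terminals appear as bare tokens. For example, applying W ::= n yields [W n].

[X [Y [Y [Z [W x]]] % [Z [W ( [X [Y [Z [W x]]]] )] - [Z [W n]]]]]

X
Y
Y % Z
Z % Z
W % Z
x % Z
x % W - Z
x % ( X ) - Z
x % ( Y ) - Z
x % ( Z ) - Z
x % ( W ) - Z
x % ( x ) - Z
x % ( x ) - W
x % ( x ) - n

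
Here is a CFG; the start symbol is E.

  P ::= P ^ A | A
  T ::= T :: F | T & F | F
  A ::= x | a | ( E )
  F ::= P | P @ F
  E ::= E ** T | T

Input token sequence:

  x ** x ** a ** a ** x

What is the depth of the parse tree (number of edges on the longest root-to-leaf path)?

9

[E [E [E [E [E [T [F [P [A x]]]]] ** [T [F [P [A x]]]]] ** [T [F [P [A a]]]]] ** [T [F [P [A a]]]]] ** [T [F [P [A x]]]]]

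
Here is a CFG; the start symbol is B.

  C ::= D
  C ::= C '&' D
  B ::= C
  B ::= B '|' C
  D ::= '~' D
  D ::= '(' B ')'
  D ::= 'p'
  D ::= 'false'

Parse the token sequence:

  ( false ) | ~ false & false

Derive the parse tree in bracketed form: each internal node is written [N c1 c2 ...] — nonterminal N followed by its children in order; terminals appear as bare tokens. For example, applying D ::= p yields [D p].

B
B | C
C | C
D | C
( B ) | C
( C ) | C
( D ) | C
( false ) | C
( false ) | C & D
( false ) | D & D
( false ) | ~ D & D
( false ) | ~ false & D
( false ) | ~ false & false

[B [B [C [D ( [B [C [D false]]] )]]] | [C [C [D ~ [D false]]] & [D false]]]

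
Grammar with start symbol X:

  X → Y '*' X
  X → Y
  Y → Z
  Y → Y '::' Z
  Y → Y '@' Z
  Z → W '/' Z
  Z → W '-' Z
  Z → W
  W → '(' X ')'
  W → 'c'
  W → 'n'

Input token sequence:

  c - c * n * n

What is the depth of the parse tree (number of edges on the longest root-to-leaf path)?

[X [Y [Z [W c] - [Z [W c]]]] * [X [Y [Z [W n]]] * [X [Y [Z [W n]]]]]]

6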